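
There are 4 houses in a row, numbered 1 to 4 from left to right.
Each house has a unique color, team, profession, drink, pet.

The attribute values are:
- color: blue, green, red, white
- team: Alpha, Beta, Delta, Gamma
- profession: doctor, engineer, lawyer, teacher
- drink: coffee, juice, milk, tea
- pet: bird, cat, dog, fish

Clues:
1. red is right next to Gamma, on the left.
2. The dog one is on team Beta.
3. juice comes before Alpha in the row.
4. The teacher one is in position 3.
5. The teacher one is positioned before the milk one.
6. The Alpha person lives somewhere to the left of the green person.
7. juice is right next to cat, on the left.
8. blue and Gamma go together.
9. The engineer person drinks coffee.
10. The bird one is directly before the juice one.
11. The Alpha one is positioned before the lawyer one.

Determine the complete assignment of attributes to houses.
Solution:

House | Color | Team | Profession | Drink | Pet
-----------------------------------------------
  1   | red | Delta | engineer | coffee | bird
  2   | blue | Gamma | doctor | juice | fish
  3   | white | Alpha | teacher | tea | cat
  4   | green | Beta | lawyer | milk | dog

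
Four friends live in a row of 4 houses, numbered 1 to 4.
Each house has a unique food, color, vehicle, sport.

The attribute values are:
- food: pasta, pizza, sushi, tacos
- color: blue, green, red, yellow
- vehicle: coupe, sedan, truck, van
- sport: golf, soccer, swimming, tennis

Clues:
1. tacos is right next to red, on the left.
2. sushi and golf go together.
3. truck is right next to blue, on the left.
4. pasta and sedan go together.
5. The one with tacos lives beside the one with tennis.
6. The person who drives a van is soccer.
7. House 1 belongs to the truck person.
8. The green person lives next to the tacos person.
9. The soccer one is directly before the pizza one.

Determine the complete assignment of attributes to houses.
Solution:

House | Food | Color | Vehicle | Sport
--------------------------------------
  1   | sushi | green | truck | golf
  2   | tacos | blue | van | soccer
  3   | pizza | red | coupe | tennis
  4   | pasta | yellow | sedan | swimming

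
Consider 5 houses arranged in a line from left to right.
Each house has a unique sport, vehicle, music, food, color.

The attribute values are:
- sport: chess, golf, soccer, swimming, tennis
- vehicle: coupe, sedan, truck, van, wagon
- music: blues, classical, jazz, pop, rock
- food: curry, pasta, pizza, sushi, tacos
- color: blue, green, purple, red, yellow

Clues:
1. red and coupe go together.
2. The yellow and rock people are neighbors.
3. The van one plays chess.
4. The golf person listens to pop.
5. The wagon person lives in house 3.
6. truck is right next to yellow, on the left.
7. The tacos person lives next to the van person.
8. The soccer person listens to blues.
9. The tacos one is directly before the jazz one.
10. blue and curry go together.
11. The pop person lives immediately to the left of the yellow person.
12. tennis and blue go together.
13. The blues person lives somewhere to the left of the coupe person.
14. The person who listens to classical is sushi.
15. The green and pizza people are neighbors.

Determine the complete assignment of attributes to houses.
Solution:

House | Sport | Vehicle | Music | Food | Color
----------------------------------------------
  1   | golf | truck | pop | tacos | green
  2   | chess | van | jazz | pizza | yellow
  3   | tennis | wagon | rock | curry | blue
  4   | soccer | sedan | blues | pasta | purple
  5   | swimming | coupe | classical | sushi | red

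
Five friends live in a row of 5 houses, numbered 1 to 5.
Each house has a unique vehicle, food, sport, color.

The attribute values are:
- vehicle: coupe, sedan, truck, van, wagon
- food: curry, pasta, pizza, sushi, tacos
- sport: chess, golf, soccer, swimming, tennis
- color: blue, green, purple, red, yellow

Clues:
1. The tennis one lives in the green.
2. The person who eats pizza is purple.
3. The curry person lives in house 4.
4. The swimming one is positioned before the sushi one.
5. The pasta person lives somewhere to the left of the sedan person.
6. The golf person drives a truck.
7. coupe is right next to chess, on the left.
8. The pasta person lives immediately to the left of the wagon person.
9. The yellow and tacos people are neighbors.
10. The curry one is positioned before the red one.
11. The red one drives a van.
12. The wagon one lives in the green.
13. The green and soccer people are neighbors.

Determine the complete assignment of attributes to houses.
Solution:

House | Vehicle | Food | Sport | Color
--------------------------------------
  1   | truck | pasta | golf | yellow
  2   | wagon | tacos | tennis | green
  3   | sedan | pizza | soccer | purple
  4   | coupe | curry | swimming | blue
  5   | van | sushi | chess | red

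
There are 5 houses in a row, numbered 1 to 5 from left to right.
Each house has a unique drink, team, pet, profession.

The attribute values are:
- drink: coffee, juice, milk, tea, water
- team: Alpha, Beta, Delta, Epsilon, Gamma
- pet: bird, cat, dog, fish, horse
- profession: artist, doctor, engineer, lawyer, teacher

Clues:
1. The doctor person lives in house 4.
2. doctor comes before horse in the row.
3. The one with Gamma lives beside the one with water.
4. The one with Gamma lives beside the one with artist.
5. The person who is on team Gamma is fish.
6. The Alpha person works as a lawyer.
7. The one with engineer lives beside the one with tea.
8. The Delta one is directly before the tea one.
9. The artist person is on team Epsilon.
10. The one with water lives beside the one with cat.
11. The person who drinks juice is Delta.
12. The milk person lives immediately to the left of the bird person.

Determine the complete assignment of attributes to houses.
Solution:

House | Drink | Team | Pet | Profession
---------------------------------------
  1   | milk | Gamma | fish | teacher
  2   | water | Epsilon | bird | artist
  3   | juice | Delta | cat | engineer
  4   | tea | Beta | dog | doctor
  5   | coffee | Alpha | horse | lawyer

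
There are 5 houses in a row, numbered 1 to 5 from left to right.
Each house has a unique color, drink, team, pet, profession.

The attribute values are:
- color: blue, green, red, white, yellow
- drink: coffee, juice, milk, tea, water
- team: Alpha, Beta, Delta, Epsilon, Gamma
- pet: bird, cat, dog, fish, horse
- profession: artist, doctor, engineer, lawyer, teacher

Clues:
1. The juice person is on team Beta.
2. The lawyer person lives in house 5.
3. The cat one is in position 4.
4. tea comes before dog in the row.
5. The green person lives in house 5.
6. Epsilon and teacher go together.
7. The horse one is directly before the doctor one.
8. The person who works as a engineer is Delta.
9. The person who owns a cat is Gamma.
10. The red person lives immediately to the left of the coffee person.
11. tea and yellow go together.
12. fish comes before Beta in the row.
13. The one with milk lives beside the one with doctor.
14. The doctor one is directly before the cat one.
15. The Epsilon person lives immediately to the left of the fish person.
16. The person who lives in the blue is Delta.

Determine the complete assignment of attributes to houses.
Solution:

House | Color | Drink | Team | Pet | Profession
-----------------------------------------------
  1   | blue | water | Delta | bird | engineer
  2   | red | milk | Epsilon | horse | teacher
  3   | white | coffee | Alpha | fish | doctor
  4   | yellow | tea | Gamma | cat | artist
  5   | green | juice | Beta | dog | lawyer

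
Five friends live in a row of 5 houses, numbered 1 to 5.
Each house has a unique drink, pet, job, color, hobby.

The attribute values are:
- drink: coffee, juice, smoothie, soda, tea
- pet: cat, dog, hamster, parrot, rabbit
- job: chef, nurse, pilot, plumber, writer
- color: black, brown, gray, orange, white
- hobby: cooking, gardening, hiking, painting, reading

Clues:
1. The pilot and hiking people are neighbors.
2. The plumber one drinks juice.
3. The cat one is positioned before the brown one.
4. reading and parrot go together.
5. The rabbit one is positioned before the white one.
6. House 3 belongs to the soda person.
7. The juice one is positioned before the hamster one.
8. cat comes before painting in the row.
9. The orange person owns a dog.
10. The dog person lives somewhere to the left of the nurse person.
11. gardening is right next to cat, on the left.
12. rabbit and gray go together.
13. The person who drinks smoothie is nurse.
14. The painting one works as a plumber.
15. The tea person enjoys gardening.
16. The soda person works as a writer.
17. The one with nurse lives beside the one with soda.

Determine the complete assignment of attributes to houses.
Solution:

House | Drink | Pet | Job | Color | Hobby
-----------------------------------------
  1   | tea | dog | pilot | orange | gardening
  2   | smoothie | cat | nurse | black | hiking
  3   | soda | parrot | writer | brown | reading
  4   | juice | rabbit | plumber | gray | painting
  5   | coffee | hamster | chef | white | cooking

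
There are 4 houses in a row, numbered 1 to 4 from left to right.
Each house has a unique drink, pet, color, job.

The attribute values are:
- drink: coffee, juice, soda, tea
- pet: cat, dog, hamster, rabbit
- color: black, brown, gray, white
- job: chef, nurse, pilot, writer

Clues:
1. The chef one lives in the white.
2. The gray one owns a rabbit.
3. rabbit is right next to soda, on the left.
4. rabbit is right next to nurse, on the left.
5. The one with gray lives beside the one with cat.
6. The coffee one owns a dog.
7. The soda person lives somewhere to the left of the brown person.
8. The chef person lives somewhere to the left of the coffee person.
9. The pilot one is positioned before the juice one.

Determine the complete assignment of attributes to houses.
Solution:

House | Drink | Pet | Color | Job
---------------------------------
  1   | tea | rabbit | gray | pilot
  2   | soda | cat | black | nurse
  3   | juice | hamster | white | chef
  4   | coffee | dog | brown | writer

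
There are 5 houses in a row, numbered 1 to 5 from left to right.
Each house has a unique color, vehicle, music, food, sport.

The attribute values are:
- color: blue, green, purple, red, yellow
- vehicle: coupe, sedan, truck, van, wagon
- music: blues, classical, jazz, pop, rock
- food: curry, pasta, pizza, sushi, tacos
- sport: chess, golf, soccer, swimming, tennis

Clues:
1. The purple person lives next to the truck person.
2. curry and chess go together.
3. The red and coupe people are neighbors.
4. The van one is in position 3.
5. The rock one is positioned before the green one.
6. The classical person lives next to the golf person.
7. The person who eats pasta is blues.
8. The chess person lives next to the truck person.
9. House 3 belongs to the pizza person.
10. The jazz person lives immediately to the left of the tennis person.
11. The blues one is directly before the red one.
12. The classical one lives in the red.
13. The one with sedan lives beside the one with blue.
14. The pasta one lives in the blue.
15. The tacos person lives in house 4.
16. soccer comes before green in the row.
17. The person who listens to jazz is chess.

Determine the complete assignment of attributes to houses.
Solution:

House | Color | Vehicle | Music | Food | Sport
----------------------------------------------
  1   | purple | sedan | jazz | curry | chess
  2   | blue | truck | blues | pasta | tennis
  3   | red | van | classical | pizza | soccer
  4   | yellow | coupe | rock | tacos | golf
  5   | green | wagon | pop | sushi | swimming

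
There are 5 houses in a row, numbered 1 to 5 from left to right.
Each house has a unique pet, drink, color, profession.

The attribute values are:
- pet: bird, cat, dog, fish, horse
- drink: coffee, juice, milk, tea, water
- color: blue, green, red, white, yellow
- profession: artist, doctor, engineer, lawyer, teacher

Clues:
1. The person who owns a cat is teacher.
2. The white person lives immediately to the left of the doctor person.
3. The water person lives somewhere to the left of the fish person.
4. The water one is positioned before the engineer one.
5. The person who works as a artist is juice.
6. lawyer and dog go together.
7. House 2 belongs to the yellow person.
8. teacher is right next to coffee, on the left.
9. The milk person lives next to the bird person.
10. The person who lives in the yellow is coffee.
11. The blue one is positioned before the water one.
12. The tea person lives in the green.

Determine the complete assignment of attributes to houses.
Solution:

House | Pet | Drink | Color | Profession
----------------------------------------
  1   | cat | milk | white | teacher
  2   | bird | coffee | yellow | doctor
  3   | horse | juice | blue | artist
  4   | dog | water | red | lawyer
  5   | fish | tea | green | engineer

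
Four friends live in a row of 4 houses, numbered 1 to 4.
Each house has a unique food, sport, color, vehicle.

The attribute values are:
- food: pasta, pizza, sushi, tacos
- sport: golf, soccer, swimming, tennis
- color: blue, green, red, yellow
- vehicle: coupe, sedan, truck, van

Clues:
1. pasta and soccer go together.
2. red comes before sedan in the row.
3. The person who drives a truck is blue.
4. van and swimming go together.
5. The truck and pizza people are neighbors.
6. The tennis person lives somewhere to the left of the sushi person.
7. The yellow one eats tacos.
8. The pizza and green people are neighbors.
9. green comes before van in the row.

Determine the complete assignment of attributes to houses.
Solution:

House | Food | Sport | Color | Vehicle
--------------------------------------
  1   | pasta | soccer | blue | truck
  2   | pizza | tennis | red | coupe
  3   | sushi | golf | green | sedan
  4   | tacos | swimming | yellow | van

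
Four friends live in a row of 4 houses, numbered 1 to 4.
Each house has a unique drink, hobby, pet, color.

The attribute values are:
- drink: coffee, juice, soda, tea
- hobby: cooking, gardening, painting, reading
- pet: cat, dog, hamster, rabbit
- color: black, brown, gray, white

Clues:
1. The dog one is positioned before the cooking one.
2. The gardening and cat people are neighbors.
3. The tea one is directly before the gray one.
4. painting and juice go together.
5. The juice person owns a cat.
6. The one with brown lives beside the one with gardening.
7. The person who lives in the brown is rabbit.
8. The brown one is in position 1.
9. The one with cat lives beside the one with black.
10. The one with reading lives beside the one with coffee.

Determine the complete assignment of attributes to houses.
Solution:

House | Drink | Hobby | Pet | Color
-----------------------------------
  1   | tea | reading | rabbit | brown
  2   | coffee | gardening | dog | gray
  3   | juice | painting | cat | white
  4   | soda | cooking | hamster | black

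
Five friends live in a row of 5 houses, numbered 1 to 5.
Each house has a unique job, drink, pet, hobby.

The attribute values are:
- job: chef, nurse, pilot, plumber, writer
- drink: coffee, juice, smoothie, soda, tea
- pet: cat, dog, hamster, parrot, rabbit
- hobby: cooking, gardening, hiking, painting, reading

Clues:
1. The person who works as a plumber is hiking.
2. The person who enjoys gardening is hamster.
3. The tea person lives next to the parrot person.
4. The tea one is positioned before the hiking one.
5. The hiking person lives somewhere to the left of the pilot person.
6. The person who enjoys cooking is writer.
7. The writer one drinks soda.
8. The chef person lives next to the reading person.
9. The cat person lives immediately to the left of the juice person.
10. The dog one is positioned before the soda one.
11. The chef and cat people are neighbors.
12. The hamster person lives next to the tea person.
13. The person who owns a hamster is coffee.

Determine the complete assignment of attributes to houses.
Solution:

House | Job | Drink | Pet | Hobby
---------------------------------
  1   | chef | coffee | hamster | gardening
  2   | nurse | tea | cat | reading
  3   | plumber | juice | parrot | hiking
  4   | pilot | smoothie | dog | painting
  5   | writer | soda | rabbit | cooking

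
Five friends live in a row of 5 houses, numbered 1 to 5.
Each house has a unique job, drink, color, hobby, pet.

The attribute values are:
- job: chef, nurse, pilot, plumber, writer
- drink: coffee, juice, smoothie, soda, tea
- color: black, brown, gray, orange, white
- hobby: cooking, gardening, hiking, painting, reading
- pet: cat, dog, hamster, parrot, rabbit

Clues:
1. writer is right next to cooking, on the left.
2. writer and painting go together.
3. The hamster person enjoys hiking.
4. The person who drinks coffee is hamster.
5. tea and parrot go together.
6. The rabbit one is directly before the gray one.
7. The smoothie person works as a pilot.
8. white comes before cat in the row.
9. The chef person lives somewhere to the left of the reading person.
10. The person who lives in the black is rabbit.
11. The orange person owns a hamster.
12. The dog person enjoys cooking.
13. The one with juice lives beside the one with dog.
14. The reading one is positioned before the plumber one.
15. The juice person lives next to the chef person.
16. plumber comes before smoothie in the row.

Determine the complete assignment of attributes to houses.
Solution:

House | Job | Drink | Color | Hobby | Pet
-----------------------------------------
  1   | writer | juice | black | painting | rabbit
  2   | chef | soda | gray | cooking | dog
  3   | nurse | tea | white | reading | parrot
  4   | plumber | coffee | orange | hiking | hamster
  5   | pilot | smoothie | brown | gardening | cat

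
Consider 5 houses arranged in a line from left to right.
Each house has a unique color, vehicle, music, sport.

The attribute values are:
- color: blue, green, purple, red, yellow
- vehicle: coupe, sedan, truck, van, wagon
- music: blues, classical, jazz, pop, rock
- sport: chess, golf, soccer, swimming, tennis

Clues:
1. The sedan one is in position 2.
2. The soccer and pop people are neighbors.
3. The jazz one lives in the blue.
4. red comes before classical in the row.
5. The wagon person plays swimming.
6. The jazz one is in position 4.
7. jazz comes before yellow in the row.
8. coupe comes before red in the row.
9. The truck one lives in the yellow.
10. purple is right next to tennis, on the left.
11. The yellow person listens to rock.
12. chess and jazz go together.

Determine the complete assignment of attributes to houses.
Solution:

House | Color | Vehicle | Music | Sport
---------------------------------------
  1   | purple | coupe | blues | soccer
  2   | red | sedan | pop | tennis
  3   | green | wagon | classical | swimming
  4   | blue | van | jazz | chess
  5   | yellow | truck | rock | golf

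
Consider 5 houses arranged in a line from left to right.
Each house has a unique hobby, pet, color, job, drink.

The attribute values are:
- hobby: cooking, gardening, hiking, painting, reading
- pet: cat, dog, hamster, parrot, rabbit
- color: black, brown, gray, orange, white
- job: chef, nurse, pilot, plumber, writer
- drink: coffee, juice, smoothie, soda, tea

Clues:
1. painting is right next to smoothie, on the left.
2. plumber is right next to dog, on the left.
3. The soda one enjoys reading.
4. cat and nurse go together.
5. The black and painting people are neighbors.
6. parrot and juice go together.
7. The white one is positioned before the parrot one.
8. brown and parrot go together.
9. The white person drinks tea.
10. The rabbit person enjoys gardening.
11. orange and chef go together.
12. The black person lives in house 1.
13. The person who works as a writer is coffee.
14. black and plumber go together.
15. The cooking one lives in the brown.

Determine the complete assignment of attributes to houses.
Solution:

House | Hobby | Pet | Color | Job | Drink
-----------------------------------------
  1   | reading | hamster | black | plumber | soda
  2   | painting | dog | gray | writer | coffee
  3   | gardening | rabbit | orange | chef | smoothie
  4   | hiking | cat | white | nurse | tea
  5   | cooking | parrot | brown | pilot | juice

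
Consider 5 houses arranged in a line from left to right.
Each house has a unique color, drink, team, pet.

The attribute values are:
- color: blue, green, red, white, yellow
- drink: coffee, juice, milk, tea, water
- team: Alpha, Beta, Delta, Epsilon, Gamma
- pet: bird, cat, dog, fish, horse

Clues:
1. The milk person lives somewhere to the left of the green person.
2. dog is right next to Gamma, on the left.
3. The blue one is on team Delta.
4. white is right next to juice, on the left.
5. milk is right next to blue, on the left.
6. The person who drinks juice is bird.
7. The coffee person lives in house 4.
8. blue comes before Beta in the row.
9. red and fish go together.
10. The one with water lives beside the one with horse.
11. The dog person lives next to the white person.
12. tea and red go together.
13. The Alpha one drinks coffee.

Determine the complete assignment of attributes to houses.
Solution:

House | Color | Drink | Team | Pet
----------------------------------
  1   | yellow | water | Epsilon | dog
  2   | white | milk | Gamma | horse
  3   | blue | juice | Delta | bird
  4   | green | coffee | Alpha | cat
  5   | red | tea | Beta | fish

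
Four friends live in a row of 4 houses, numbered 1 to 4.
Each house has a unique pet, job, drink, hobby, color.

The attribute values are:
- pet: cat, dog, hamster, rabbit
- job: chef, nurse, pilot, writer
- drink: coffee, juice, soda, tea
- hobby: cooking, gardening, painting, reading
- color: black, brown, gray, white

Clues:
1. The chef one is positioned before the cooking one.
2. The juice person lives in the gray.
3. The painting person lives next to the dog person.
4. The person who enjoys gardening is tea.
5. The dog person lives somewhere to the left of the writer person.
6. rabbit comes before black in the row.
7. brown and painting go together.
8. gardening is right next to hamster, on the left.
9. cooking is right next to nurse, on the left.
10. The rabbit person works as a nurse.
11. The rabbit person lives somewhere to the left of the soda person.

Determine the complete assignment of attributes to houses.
Solution:

House | Pet | Job | Drink | Hobby | Color
-----------------------------------------
  1   | cat | chef | coffee | painting | brown
  2   | dog | pilot | juice | cooking | gray
  3   | rabbit | nurse | tea | gardening | white
  4   | hamster | writer | soda | reading | black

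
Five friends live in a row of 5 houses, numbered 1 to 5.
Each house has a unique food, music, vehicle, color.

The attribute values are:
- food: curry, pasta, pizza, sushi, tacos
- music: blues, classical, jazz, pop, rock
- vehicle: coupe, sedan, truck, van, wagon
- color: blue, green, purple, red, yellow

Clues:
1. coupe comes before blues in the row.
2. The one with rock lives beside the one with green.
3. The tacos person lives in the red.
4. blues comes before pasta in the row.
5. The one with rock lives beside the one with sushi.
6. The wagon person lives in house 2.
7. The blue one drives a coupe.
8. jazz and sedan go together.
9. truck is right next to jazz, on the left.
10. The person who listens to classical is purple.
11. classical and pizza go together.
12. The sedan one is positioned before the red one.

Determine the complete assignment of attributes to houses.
Solution:

House | Food | Music | Vehicle | Color
--------------------------------------
  1   | curry | rock | coupe | blue
  2   | sushi | blues | wagon | green
  3   | pizza | classical | truck | purple
  4   | pasta | jazz | sedan | yellow
  5   | tacos | pop | van | red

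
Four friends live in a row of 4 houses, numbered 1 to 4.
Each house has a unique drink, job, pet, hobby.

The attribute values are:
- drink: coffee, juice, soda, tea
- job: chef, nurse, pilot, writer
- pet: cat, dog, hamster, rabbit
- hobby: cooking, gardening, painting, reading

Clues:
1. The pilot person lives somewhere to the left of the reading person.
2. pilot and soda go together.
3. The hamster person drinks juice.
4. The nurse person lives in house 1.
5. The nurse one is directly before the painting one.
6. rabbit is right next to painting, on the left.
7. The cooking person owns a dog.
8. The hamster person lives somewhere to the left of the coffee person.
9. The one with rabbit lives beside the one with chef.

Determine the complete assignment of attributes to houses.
Solution:

House | Drink | Job | Pet | Hobby
---------------------------------
  1   | tea | nurse | rabbit | gardening
  2   | juice | chef | hamster | painting
  3   | soda | pilot | dog | cooking
  4   | coffee | writer | cat | reading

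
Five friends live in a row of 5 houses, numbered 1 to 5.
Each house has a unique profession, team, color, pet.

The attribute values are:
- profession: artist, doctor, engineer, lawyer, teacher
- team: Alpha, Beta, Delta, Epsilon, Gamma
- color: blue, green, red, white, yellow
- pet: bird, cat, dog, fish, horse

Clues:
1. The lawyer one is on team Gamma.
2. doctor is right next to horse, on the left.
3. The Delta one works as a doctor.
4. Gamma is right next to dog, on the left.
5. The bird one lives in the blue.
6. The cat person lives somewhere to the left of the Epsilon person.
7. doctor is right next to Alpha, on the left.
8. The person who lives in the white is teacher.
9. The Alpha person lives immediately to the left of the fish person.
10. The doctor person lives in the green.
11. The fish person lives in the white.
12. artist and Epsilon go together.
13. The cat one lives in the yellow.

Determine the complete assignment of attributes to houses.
Solution:

House | Profession | Team | Color | Pet
---------------------------------------
  1   | lawyer | Gamma | yellow | cat
  2   | doctor | Delta | green | dog
  3   | engineer | Alpha | red | horse
  4   | teacher | Beta | white | fish
  5   | artist | Epsilon | blue | bird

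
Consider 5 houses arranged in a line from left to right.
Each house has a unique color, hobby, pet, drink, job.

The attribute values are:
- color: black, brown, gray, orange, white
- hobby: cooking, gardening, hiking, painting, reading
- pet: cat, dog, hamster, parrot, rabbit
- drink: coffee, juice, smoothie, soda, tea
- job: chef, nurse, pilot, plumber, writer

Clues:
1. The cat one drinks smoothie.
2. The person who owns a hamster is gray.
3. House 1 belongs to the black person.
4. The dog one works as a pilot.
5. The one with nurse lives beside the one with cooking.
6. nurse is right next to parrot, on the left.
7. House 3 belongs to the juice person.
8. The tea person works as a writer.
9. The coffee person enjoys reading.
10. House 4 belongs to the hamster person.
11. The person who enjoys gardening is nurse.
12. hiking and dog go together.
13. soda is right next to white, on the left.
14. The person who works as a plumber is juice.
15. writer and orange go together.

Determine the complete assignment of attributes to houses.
Solution:

House | Color | Hobby | Pet | Drink | Job
-----------------------------------------
  1   | black | hiking | dog | soda | pilot
  2   | white | gardening | cat | smoothie | nurse
  3   | brown | cooking | parrot | juice | plumber
  4   | gray | reading | hamster | coffee | chef
  5   | orange | painting | rabbit | tea | writer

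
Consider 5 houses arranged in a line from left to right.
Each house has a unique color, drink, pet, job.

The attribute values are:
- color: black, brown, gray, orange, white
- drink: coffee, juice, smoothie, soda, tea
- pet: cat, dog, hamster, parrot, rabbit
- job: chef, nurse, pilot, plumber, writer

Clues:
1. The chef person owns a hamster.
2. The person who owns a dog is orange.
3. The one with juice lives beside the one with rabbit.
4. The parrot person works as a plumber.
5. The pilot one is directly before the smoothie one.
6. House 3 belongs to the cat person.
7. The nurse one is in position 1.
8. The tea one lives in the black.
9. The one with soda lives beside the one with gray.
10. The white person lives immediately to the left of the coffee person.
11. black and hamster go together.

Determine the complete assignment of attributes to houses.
Solution:

House | Color | Drink | Pet | Job
---------------------------------
  1   | orange | juice | dog | nurse
  2   | white | soda | rabbit | writer
  3   | gray | coffee | cat | pilot
  4   | brown | smoothie | parrot | plumber
  5   | black | tea | hamster | chef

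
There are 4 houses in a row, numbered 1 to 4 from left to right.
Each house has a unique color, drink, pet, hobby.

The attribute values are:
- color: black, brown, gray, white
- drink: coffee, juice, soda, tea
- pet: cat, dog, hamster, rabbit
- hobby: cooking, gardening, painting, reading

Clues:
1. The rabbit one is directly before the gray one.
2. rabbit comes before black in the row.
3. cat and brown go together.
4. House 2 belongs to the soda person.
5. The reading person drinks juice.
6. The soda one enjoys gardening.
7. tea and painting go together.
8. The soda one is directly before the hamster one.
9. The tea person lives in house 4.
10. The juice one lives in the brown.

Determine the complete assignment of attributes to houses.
Solution:

House | Color | Drink | Pet | Hobby
-----------------------------------
  1   | brown | juice | cat | reading
  2   | white | soda | rabbit | gardening
  3   | gray | coffee | hamster | cooking
  4   | black | tea | dog | painting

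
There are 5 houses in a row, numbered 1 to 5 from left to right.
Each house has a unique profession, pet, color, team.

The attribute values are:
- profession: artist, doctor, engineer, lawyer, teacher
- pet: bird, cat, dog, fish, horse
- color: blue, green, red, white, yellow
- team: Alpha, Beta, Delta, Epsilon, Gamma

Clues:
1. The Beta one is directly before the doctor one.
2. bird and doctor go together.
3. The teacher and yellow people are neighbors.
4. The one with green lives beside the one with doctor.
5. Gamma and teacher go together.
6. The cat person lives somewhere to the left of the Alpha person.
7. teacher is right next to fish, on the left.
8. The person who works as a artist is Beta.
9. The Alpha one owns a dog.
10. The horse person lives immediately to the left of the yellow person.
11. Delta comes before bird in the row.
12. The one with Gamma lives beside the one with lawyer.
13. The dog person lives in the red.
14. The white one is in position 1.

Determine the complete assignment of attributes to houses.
Solution:

House | Profession | Pet | Color | Team
---------------------------------------
  1   | teacher | horse | white | Gamma
  2   | lawyer | fish | yellow | Delta
  3   | artist | cat | green | Beta
  4   | doctor | bird | blue | Epsilon
  5   | engineer | dog | red | Alpha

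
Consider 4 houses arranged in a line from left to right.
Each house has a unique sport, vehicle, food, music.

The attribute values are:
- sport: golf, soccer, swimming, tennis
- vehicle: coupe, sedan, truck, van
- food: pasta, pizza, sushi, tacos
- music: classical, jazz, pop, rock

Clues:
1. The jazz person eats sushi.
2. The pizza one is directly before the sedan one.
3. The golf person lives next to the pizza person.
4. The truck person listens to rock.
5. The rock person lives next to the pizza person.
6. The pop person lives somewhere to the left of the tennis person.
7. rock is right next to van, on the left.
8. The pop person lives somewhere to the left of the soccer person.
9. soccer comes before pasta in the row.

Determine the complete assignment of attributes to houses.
Solution:

House | Sport | Vehicle | Food | Music
--------------------------------------
  1   | golf | truck | tacos | rock
  2   | swimming | van | pizza | pop
  3   | soccer | sedan | sushi | jazz
  4   | tennis | coupe | pasta | classical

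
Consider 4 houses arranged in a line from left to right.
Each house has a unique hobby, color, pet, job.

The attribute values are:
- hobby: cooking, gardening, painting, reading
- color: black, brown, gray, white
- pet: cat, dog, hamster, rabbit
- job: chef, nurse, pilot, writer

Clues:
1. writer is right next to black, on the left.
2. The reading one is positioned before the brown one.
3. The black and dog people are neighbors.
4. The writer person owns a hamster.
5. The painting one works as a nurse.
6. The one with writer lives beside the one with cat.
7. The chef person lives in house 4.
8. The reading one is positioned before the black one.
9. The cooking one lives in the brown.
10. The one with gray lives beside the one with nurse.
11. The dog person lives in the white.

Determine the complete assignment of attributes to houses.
Solution:

House | Hobby | Color | Pet | Job
---------------------------------
  1   | reading | gray | hamster | writer
  2   | painting | black | cat | nurse
  3   | gardening | white | dog | pilot
  4   | cooking | brown | rabbit | chef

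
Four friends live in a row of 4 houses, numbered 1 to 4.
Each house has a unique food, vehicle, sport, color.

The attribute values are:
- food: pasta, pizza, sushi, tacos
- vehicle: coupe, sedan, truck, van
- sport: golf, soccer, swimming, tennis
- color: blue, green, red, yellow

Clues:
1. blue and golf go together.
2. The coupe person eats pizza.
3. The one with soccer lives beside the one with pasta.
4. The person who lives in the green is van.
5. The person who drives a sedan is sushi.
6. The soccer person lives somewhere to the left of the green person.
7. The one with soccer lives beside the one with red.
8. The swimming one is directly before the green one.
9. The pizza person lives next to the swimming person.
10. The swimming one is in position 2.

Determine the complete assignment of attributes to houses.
Solution:

House | Food | Vehicle | Sport | Color
--------------------------------------
  1   | pizza | coupe | soccer | yellow
  2   | pasta | truck | swimming | red
  3   | tacos | van | tennis | green
  4   | sushi | sedan | golf | blue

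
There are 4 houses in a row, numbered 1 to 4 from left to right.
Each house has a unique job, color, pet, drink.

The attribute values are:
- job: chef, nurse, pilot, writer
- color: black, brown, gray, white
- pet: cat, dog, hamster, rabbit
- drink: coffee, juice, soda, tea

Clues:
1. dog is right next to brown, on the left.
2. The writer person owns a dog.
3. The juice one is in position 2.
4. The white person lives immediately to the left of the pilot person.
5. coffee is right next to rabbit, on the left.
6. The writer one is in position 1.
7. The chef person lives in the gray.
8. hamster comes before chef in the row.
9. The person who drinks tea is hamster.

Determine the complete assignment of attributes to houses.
Solution:

House | Job | Color | Pet | Drink
---------------------------------
  1   | writer | white | dog | coffee
  2   | pilot | brown | rabbit | juice
  3   | nurse | black | hamster | tea
  4   | chef | gray | cat | soda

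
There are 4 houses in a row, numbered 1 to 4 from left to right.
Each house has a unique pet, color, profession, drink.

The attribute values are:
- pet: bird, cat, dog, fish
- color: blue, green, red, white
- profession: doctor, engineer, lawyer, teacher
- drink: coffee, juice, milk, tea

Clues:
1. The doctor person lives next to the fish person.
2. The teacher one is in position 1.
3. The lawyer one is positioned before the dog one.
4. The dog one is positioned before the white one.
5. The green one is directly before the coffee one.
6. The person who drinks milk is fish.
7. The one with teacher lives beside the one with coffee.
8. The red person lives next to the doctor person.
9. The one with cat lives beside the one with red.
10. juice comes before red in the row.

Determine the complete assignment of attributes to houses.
Solution:

House | Pet | Color | Profession | Drink
----------------------------------------
  1   | cat | green | teacher | juice
  2   | bird | red | lawyer | coffee
  3   | dog | blue | doctor | tea
  4   | fish | white | engineer | milk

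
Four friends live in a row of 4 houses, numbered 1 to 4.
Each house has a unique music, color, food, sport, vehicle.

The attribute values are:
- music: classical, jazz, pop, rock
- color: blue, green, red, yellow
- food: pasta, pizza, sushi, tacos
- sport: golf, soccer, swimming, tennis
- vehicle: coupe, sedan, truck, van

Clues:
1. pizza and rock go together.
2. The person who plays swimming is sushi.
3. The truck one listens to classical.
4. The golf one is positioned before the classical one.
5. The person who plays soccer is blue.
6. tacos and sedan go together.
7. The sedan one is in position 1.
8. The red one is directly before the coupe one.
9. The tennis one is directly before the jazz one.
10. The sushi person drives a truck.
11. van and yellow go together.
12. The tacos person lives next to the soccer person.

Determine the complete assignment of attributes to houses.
Solution:

House | Music | Color | Food | Sport | Vehicle
----------------------------------------------
  1   | pop | red | tacos | tennis | sedan
  2   | jazz | blue | pasta | soccer | coupe
  3   | rock | yellow | pizza | golf | van
  4   | classical | green | sushi | swimming | truck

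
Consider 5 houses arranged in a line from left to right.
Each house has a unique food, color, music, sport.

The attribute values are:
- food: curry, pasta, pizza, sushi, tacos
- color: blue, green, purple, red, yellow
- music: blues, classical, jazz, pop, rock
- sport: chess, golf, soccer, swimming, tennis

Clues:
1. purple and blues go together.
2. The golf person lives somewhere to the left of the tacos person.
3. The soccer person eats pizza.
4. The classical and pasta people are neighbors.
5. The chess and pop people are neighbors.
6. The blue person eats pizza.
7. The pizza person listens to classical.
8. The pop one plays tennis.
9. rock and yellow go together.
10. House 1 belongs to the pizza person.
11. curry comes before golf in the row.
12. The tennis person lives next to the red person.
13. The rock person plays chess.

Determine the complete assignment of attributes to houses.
Solution:

House | Food | Color | Music | Sport
------------------------------------
  1   | pizza | blue | classical | soccer
  2   | pasta | yellow | rock | chess
  3   | curry | green | pop | tennis
  4   | sushi | red | jazz | golf
  5   | tacos | purple | blues | swimming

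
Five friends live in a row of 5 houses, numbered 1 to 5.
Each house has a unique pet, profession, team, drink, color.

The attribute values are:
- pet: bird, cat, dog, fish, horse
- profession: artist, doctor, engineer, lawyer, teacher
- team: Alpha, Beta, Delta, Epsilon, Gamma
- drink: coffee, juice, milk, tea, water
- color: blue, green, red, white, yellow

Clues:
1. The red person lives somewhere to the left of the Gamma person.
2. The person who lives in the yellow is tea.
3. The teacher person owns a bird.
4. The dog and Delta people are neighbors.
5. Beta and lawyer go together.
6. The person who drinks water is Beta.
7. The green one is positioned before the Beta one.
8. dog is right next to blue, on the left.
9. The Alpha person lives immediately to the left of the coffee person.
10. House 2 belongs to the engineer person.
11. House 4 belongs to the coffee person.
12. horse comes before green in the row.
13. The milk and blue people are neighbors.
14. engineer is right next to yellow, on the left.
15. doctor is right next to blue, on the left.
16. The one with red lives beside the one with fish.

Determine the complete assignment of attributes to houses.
Solution:

House | Pet | Profession | Team | Drink | Color
-----------------------------------------------
  1   | dog | doctor | Epsilon | milk | red
  2   | fish | engineer | Delta | juice | blue
  3   | horse | artist | Alpha | tea | yellow
  4   | bird | teacher | Gamma | coffee | green
  5   | cat | lawyer | Beta | water | white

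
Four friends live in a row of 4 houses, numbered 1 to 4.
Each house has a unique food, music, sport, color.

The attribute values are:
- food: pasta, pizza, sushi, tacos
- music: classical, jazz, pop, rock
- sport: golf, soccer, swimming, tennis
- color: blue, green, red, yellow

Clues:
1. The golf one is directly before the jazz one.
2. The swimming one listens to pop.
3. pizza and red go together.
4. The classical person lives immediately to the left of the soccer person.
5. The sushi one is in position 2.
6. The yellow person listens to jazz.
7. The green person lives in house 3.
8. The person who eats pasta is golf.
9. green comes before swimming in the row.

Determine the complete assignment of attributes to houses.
Solution:

House | Food | Music | Sport | Color
------------------------------------
  1   | pasta | classical | golf | blue
  2   | sushi | jazz | soccer | yellow
  3   | tacos | rock | tennis | green
  4   | pizza | pop | swimming | red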